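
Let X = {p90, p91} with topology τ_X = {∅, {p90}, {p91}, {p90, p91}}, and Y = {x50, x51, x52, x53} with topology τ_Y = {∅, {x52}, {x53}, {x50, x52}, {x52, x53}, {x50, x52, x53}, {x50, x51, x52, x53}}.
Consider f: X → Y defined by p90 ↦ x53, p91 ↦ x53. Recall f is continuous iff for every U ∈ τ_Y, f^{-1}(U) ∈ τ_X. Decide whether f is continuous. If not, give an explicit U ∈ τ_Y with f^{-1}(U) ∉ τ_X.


f IS continuous.

Compute f^{-1}(U) for each U ∈ τ_Y:
  U = ∅: f^{-1}(U) = ∅ ∈ τ_X ✓.
  U = {x52}: f^{-1}(U) = ∅ ∈ τ_X ✓.
  U = {x53}: f^{-1}(U) = {p90, p91} ∈ τ_X ✓.
  U = {x50, x52}: f^{-1}(U) = ∅ ∈ τ_X ✓.
  U = {x52, x53}: f^{-1}(U) = {p90, p91} ∈ τ_X ✓.
  U = {x50, x52, x53}: f^{-1}(U) = {p90, p91} ∈ τ_X ✓.
  U = {x50, x51, x52, x53}: f^{-1}(U) = {p90, p91} ∈ τ_X ✓.
Every preimage lies in τ_X, so f IS continuous.


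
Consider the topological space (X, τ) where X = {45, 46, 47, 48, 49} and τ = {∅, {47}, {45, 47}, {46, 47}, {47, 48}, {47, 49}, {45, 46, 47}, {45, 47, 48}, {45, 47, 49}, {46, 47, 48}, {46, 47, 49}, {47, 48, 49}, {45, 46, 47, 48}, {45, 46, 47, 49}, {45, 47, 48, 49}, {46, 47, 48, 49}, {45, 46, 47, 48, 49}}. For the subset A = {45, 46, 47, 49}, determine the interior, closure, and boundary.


int(A) = {45, 46, 47, 49}, cl(A) = {45, 46, 47, 48, 49}, ∂A = {48}.

Closed sets in (X, τ) are complements of opens:
  closed(X, τ) = {∅, {45}, {46}, {48}, {49}, {45, 46}, {45, 48}, {45, 49}, {46, 48}, {46, 49}, {48, 49}, {45, 46, 48}, {45, 46, 49}, {45, 48, 49}, {46, 48, 49}, {45, 46, 48, 49}, {45, 46, 47, 48, 49}}.
int(A) = ⋃ {U ∈ τ : U ⊆ A}. Opens contained in A: ∅, {47}, {45, 47}, {46, 47}, {47, 49}, {45, 46, 47}, {45, 47, 49}, {46, 47, 49}, {45, 46, 47, 49}.
Taking the union of these: int(A) = {45, 46, 47, 49}.
cl(A) = ⋂ {C closed : A ⊆ C}. Closed sets containing A: {45, 46, 47, 48, 49}.
Intersecting these: cl(A) = {45, 46, 47, 48, 49}.
∂A = cl(A) ∖ int(A) = {45, 46, 47, 48, 49} ∖ {45, 46, 47, 49} = {48}.


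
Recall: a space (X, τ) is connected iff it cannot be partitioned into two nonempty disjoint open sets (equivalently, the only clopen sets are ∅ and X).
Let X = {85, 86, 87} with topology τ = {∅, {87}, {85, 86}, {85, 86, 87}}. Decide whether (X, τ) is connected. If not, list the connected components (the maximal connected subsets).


(X, τ) is disconnected; components = [{87}, {85, 86}].

Find clopen sets (U ∈ τ with X ∖ U ∈ τ):
  U = ∅, X ∖ U = {85, 86, 87} — both open, so U is clopen.
  U = {87}, X ∖ U = {85, 86} — both open, so U is clopen.
  U = {85, 86}, X ∖ U = {87} — both open, so U is clopen.
  U = {85, 86, 87}, X ∖ U = ∅ — both open, so U is clopen.
Nontrivial clopen(s) exist: e.g. {87}. So (X, τ) is disconnected.
Compute connected components by grouping points that agree on all clopens:
  component: {87}
  component: {85, 86}


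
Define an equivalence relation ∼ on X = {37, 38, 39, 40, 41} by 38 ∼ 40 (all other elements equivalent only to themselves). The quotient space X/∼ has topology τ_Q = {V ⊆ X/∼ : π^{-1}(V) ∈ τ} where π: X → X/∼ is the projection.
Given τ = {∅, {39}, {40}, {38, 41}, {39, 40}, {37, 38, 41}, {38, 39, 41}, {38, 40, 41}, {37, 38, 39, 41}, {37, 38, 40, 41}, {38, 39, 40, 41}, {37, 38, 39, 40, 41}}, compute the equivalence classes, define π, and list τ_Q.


X/∼ = {[37], [38=40], [39], [41]}; |τ_Q| = 6.

Equivalence classes: [37], [38=40], [39], [41].
Quotient map π: X → X/∼ sends 37 ↦ [37], 38 ↦ [38=40], 39 ↦ [39], 40 ↦ [38=40], 41 ↦ [41].
For each subset V ⊆ X/∼, compute π^{-1}(V) ⊆ X and check whether π^{-1}(V) ∈ τ. V is open in τ_Q iff π^{-1}(V) ∈ τ.
  V = {}: π^{-1}(V) = ∅ ∈ τ ✓.
  V = {[37]}: π^{-1}(V) = {37} ∉ τ ✗.
  V = {[38=40]}: π^{-1}(V) = {38, 40} ∉ τ ✗.
  V = {[37], [38=40]}: π^{-1}(V) = {37, 38, 40} ∉ τ ✗.
  V = {[39]}: π^{-1}(V) = {39} ∈ τ ✓.
  V = {[37], [39]}: π^{-1}(V) = {37, 39} ∉ τ ✗.
  V = {[38=40], [39]}: π^{-1}(V) = {38, 39, 40} ∉ τ ✗.
  V = {[37], [38=40], [39]}: π^{-1}(V) = {37, 38, 39, 40} ∉ τ ✗.
  V = {[41]}: π^{-1}(V) = {41} ∉ τ ✗.
  V = {[37], [41]}: π^{-1}(V) = {37, 41} ∉ τ ✗.
  V = {[38=40], [41]}: π^{-1}(V) = {38, 40, 41} ∈ τ ✓.
  V = {[37], [38=40], [41]}: π^{-1}(V) = {37, 38, 40, 41} ∈ τ ✓.
  V = {[39], [41]}: π^{-1}(V) = {39, 41} ∉ τ ✗.
  V = {[37], [39], [41]}: π^{-1}(V) = {37, 39, 41} ∉ τ ✗.
  V = {[38=40], [39], [41]}: π^{-1}(V) = {38, 39, 40, 41} ∈ τ ✓.
  V = {[37], [38=40], [39], [41]}: π^{-1}(V) = {37, 38, 39, 40, 41} ∈ τ ✓.
Open sets in the quotient: τ_Q = {{}, {[39]}, {[38=40], [41]}, {[37], [38=40], [41]}, {[38=40], [39], [41]}, {[37], [38=40], [39], [41]}} (6 elements).


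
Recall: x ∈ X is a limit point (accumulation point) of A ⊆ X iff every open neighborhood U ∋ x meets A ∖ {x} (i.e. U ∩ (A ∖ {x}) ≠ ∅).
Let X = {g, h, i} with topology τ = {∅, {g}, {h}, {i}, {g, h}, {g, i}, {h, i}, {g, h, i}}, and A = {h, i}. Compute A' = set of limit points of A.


A' = ∅

For each x ∈ X, list the open sets U ∈ τ with x ∈ U, then check whether U ∩ (A ∖ {x}) ≠ ∅ for every such U.
  x = g: open {g} ∋ x has {g} ∩ (A ∖ {g}) = ∅, so x is NOT a limit point.
  x = h: open {h} ∋ x has {h} ∩ (A ∖ {h}) = ∅, so x is NOT a limit point.
  x = i: open {i} ∋ x has {i} ∩ (A ∖ {i}) = ∅, so x is NOT a limit point.
Collecting: A' = ∅.


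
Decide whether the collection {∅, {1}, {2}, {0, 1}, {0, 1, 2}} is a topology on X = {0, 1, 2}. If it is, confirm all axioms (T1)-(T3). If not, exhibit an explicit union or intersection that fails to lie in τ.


τ is NOT a topology on X.

Axiom (T1): ∅ ∈ τ? Yes; X ∈ τ? Yes.
Axiom (T2/T3): check pairwise unions and intersections of members of τ.
Counterexample for (T2): {1} ∪ {2} = {1, 2} ∉ τ. Therefore τ is NOT a topology.


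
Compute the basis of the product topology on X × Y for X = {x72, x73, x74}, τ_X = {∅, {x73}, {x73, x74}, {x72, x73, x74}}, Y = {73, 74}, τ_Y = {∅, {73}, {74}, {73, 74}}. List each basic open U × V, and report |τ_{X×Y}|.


Basis B = {∅ × ∅, {x73} × {73}, {x73} × {74}, {x73} × {73, 74}, {x73, x74} × {73}, {x73, x74} × {74}, {x72, x73, x74} × {73}, {x72, x73, x74} × {74}, {x73, x74} × {73, 74}, {x72, x73, x74} × {73, 74}}; |τ_{X×Y}| = 16.

Enumerate products U × V with U ∈ τ_X, V ∈ τ_Y (deduplicated):
  ∅ × ∅ = {} (∅)
  {x73} × {73} = {(x73,73)}
  {x73} × {74} = {(x73,74)}
  {x73} × {73, 74} = {(x73,73), (x73,74)}
  {x73, x74} × {73} = {(x73,73), (x74,73)}
  {x73, x74} × {74} = {(x73,74), (x74,74)}
  {x72, x73, x74} × {73} = {(x72,73), (x73,73), (x74,73)}
  {x72, x73, x74} × {74} = {(x72,74), (x73,74), (x74,74)}
  {x73, x74} × {73, 74} = {(x73,73), (x73,74), (x74,73), (x74,74)}
  {x72, x73, x74} × {73, 74} = {(x72,73), (x72,74), (x73,73), (x73,74), (x74,73), (x74,74)}
These 10 distinct sets form the basis B.
Close under arbitrary unions to get τ_{X×Y}; counting gives |τ_{X×Y}| = 16.


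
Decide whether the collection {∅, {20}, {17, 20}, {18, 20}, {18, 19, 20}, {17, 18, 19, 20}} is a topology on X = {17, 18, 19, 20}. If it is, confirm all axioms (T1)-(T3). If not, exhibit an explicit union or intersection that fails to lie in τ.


τ is NOT a topology on X.

Axiom (T1): ∅ ∈ τ? Yes; X ∈ τ? Yes.
Axiom (T2/T3): check pairwise unions and intersections of members of τ.
Counterexample for (T2): {17, 20} ∪ {18, 20} = {17, 18, 20} ∉ τ. Therefore τ is NOT a topology.


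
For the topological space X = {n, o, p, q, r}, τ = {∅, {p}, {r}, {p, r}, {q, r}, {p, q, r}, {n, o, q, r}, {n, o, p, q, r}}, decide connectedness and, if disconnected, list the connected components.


(X, τ) is disconnected; components = [{p}, {n, o, q, r}].

Find clopen sets (U ∈ τ with X ∖ U ∈ τ):
  U = ∅, X ∖ U = {n, o, p, q, r} — both open, so U is clopen.
  U = {p}, X ∖ U = {n, o, q, r} — both open, so U is clopen.
  U = {n, o, q, r}, X ∖ U = {p} — both open, so U is clopen.
  U = {n, o, p, q, r}, X ∖ U = ∅ — both open, so U is clopen.
Nontrivial clopen(s) exist: e.g. {n, o, q, r}. So (X, τ) is disconnected.
Compute connected components by grouping points that agree on all clopens:
  component: {p}
  component: {n, o, q, r}


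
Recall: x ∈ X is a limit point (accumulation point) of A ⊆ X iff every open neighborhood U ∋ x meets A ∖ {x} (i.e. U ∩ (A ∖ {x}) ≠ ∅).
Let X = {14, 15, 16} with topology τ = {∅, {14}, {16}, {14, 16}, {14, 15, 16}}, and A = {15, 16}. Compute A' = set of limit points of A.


A' = {15}

For each x ∈ X, list the open sets U ∈ τ with x ∈ U, then check whether U ∩ (A ∖ {x}) ≠ ∅ for every such U.
  x = 14: open {14} ∋ x has {14} ∩ (A ∖ {14}) = ∅, so x is NOT a limit point.
  x = 15: opens ∋ x are {14, 15, 16}; each meets A ∖ {15}, so x IS a limit point.
  x = 16: open {16} ∋ x has {16} ∩ (A ∖ {16}) = ∅, so x is NOT a limit point.
Collecting: A' = {15}.


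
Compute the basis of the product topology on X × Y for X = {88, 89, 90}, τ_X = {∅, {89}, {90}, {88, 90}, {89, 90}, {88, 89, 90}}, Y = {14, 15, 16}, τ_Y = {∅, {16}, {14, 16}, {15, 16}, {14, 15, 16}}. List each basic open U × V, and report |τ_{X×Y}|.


Basis B = {∅ × ∅, {89} × {16}, {90} × {16}, {88, 90} × {16}, {89} × {14, 16}, {89} × {15, 16}, {89, 90} × {16}, {90} × {14, 16}, {90} × {15, 16}, {88, 89, 90} × {16}, {89} × {14, 15, 16}, {90} × {14, 15, 16}, {88, 90} × {14, 16}, {88, 90} × {15, 16}, {89, 90} × {14, 16}, {89, 90} × {15, 16}, {88, 90} × {14, 15, 16}, {88, 89, 90} × {14, 16}, {88, 89, 90} × {15, 16}, {89, 90} × {14, 15, 16}, {88, 89, 90} × {14, 15, 16}}; |τ_{X×Y}| = 70.

Enumerate products U × V with U ∈ τ_X, V ∈ τ_Y (deduplicated):
  ∅ × ∅ = {} (∅)
  {89} × {16} = {(89,16)}
  {90} × {16} = {(90,16)}
  {88, 90} × {16} = {(88,16), (90,16)}
  {89} × {14, 16} = {(89,14), (89,16)}
  {89} × {15, 16} = {(89,15), (89,16)}
  {89, 90} × {16} = {(89,16), (90,16)}
  {90} × {14, 16} = {(90,14), (90,16)}
  {90} × {15, 16} = {(90,15), (90,16)}
  {88, 89, 90} × {16} = {(88,16), (89,16), (90,16)}
  {89} × {14, 15, 16} = {(89,14), (89,15), (89,16)}
  {90} × {14, 15, 16} = {(90,14), (90,15), (90,16)}
  {88, 90} × {14, 16} = {(88,14), (88,16), (90,14), (90,16)}
  {88, 90} × {15, 16} = {(88,15), (88,16), (90,15), (90,16)}
  {89, 90} × {14, 16} = {(89,14), (89,16), (90,14), (90,16)}
  {89, 90} × {15, 16} = {(89,15), (89,16), (90,15), (90,16)}
  {88, 90} × {14, 15, 16} = {(88,14), (88,15), (88,16), (90,14), (90,15), (90,16)}
  {88, 89, 90} × {14, 16} = {(88,14), (88,16), (89,14), (89,16), (90,14), (90,16)}
  {88, 89, 90} × {15, 16} = {(88,15), (88,16), (89,15), (89,16), (90,15), (90,16)}
  {89, 90} × {14, 15, 16} = {(89,14), (89,15), (89,16), (90,14), (90,15), (90,16)}
  {88, 89, 90} × {14, 15, 16} = {(88,14), (88,15), (88,16), (89,14), (89,15), (89,16), (90,14), (90,15), (90,16)}
These 21 distinct sets form the basis B.
Close under arbitrary unions to get τ_{X×Y}; counting gives |τ_{X×Y}| = 70.


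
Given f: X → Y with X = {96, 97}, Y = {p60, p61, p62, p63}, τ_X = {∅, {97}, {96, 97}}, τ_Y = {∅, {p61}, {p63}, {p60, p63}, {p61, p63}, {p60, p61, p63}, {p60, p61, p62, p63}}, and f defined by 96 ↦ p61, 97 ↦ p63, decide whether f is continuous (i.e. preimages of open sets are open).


f is NOT continuous.

Compute f^{-1}(U) for each U ∈ τ_Y:
  U = ∅: f^{-1}(U) = ∅ ∈ τ_X ✓.
  U = {p61}: f^{-1}(U) = {96} ∉ τ_X ✗.
  U = {p63}: f^{-1}(U) = {97} ∈ τ_X ✓.
  U = {p60, p63}: f^{-1}(U) = {97} ∈ τ_X ✓.
  U = {p61, p63}: f^{-1}(U) = {96, 97} ∈ τ_X ✓.
  U = {p60, p61, p63}: f^{-1}(U) = {96, 97} ∈ τ_X ✓.
  U = {p60, p61, p62, p63}: f^{-1}(U) = {96, 97} ∈ τ_X ✓.
Found U = {p61} with f^{-1}(U) = {96} not in τ_X. Therefore f is NOT continuous.


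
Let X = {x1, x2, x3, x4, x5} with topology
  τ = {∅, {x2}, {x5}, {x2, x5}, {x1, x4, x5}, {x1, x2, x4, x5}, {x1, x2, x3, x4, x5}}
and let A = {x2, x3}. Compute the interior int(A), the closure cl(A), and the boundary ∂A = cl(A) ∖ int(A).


int(A) = {x2}, cl(A) = {x2, x3}, ∂A = {x3}.

Closed sets in (X, τ) are complements of opens:
  closed(X, τ) = {∅, {x3}, {x2, x3}, {x1, x3, x4}, {x1, x2, x3, x4}, {x1, x3, x4, x5}, {x1, x2, x3, x4, x5}}.
int(A) = ⋃ {U ∈ τ : U ⊆ A}. Opens contained in A: ∅, {x2}.
Taking the union of these: int(A) = {x2}.
cl(A) = ⋂ {C closed : A ⊆ C}. Closed sets containing A: {x2, x3}, {x1, x2, x3, x4}, {x1, x2, x3, x4, x5}.
Intersecting these: cl(A) = {x2, x3}.
∂A = cl(A) ∖ int(A) = {x2, x3} ∖ {x2} = {x3}.


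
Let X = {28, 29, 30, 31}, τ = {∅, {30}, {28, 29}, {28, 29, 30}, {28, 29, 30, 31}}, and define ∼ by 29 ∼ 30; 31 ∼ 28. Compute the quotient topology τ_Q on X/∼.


X/∼ = {[28=31], [29=30]}; |τ_Q| = 2.

Equivalence classes: [28=31], [29=30].
Quotient map π: X → X/∼ sends 28 ↦ [28=31], 29 ↦ [29=30], 30 ↦ [29=30], 31 ↦ [28=31].
For each subset V ⊆ X/∼, compute π^{-1}(V) ⊆ X and check whether π^{-1}(V) ∈ τ. V is open in τ_Q iff π^{-1}(V) ∈ τ.
  V = {}: π^{-1}(V) = ∅ ∈ τ ✓.
  V = {[28=31]}: π^{-1}(V) = {28, 31} ∉ τ ✗.
  V = {[29=30]}: π^{-1}(V) = {29, 30} ∉ τ ✗.
  V = {[28=31], [29=30]}: π^{-1}(V) = {28, 29, 30, 31} ∈ τ ✓.
Open sets in the quotient: τ_Q = {{}, {[28=31], [29=30]}} (2 elements).


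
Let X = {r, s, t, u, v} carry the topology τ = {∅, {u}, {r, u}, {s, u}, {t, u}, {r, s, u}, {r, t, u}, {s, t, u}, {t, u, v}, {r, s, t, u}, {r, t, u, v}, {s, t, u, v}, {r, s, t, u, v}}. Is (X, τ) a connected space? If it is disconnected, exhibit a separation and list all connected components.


(X, τ) is connected.

Find clopen sets (U ∈ τ with X ∖ U ∈ τ):
  U = ∅, X ∖ U = {r, s, t, u, v} — both open, so U is clopen.
  U = {r, s, t, u, v}, X ∖ U = ∅ — both open, so U is clopen.
Only trivial clopens (∅ and X) exist, so (X, τ) is connected.
Compute connected components by grouping points that agree on all clopens:
  component: {r, s, t, u, v}


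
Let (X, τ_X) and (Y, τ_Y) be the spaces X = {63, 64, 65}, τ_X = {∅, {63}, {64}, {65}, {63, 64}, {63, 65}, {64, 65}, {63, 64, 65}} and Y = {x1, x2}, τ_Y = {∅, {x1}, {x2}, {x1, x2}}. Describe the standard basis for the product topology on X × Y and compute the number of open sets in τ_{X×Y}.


Basis B = {∅ × ∅, {63} × {x1}, {63} × {x2}, {64} × {x1}, {64} × {x2}, {65} × {x1}, {65} × {x2}, {63} × {x1, x2}, {63, 64} × {x1}, {63, 65} × {x1}, {63, 64} × {x2}, {63, 65} × {x2}, {64} × {x1, x2}, {64, 65} × {x1}, {64, 65} × {x2}, {65} × {x1, x2}, {63, 64, 65} × {x1}, {63, 64, 65} × {x2}, {63, 64} × {x1, x2}, {63, 65} × {x1, x2}, {64, 65} × {x1, x2}, {63, 64, 65} × {x1, x2}}; |τ_{X×Y}| = 64.

Enumerate products U × V with U ∈ τ_X, V ∈ τ_Y (deduplicated):
  ∅ × ∅ = {} (∅)
  {63} × {x1} = {(63,x1)}
  {63} × {x2} = {(63,x2)}
  {64} × {x1} = {(64,x1)}
  {64} × {x2} = {(64,x2)}
  {65} × {x1} = {(65,x1)}
  {65} × {x2} = {(65,x2)}
  {63} × {x1, x2} = {(63,x1), (63,x2)}
  {63, 64} × {x1} = {(63,x1), (64,x1)}
  {63, 65} × {x1} = {(63,x1), (65,x1)}
  {63, 64} × {x2} = {(63,x2), (64,x2)}
  {63, 65} × {x2} = {(63,x2), (65,x2)}
  {64} × {x1, x2} = {(64,x1), (64,x2)}
  {64, 65} × {x1} = {(64,x1), (65,x1)}
  {64, 65} × {x2} = {(64,x2), (65,x2)}
  {65} × {x1, x2} = {(65,x1), (65,x2)}
  {63, 64, 65} × {x1} = {(63,x1), (64,x1), (65,x1)}
  {63, 64, 65} × {x2} = {(63,x2), (64,x2), (65,x2)}
  {63, 64} × {x1, x2} = {(63,x1), (63,x2), (64,x1), (64,x2)}
  {63, 65} × {x1, x2} = {(63,x1), (63,x2), (65,x1), (65,x2)}
  {64, 65} × {x1, x2} = {(64,x1), (64,x2), (65,x1), (65,x2)}
  {63, 64, 65} × {x1, x2} = {(63,x1), (63,x2), (64,x1), (64,x2), (65,x1), (65,x2)}
These 22 distinct sets form the basis B.
Close under arbitrary unions to get τ_{X×Y}; counting gives |τ_{X×Y}| = 64.


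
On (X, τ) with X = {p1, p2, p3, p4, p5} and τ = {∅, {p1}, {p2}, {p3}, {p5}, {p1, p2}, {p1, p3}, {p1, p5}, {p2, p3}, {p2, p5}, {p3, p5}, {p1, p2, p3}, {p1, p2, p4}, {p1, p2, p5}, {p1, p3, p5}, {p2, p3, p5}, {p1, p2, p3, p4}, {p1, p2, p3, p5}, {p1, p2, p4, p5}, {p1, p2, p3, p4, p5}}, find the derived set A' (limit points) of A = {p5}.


A' = ∅

For each x ∈ X, list the open sets U ∈ τ with x ∈ U, then check whether U ∩ (A ∖ {x}) ≠ ∅ for every such U.
  x = p1: open {p1} ∋ x has {p1} ∩ (A ∖ {p1}) = ∅, so x is NOT a limit point.
  x = p2: open {p2} ∋ x has {p2} ∩ (A ∖ {p2}) = ∅, so x is NOT a limit point.
  x = p3: open {p3} ∋ x has {p3} ∩ (A ∖ {p3}) = ∅, so x is NOT a limit point.
  x = p4: open {p1, p2, p4} ∋ x has {p1, p2, p4} ∩ (A ∖ {p4}) = ∅, so x is NOT a limit point.
  x = p5: open {p5} ∋ x has {p5} ∩ (A ∖ {p5}) = ∅, so x is NOT a limit point.
Collecting: A' = ∅.


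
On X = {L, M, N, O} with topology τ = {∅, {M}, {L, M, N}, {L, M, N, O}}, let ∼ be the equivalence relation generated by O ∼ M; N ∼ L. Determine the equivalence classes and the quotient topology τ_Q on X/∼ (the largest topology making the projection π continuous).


X/∼ = {[L=N], [M=O]}; |τ_Q| = 2.

Equivalence classes: [L=N], [M=O].
Quotient map π: X → X/∼ sends L ↦ [L=N], M ↦ [M=O], N ↦ [L=N], O ↦ [M=O].
For each subset V ⊆ X/∼, compute π^{-1}(V) ⊆ X and check whether π^{-1}(V) ∈ τ. V is open in τ_Q iff π^{-1}(V) ∈ τ.
  V = {}: π^{-1}(V) = ∅ ∈ τ ✓.
  V = {[L=N]}: π^{-1}(V) = {L, N} ∉ τ ✗.
  V = {[M=O]}: π^{-1}(V) = {M, O} ∉ τ ✗.
  V = {[L=N], [M=O]}: π^{-1}(V) = {L, M, N, O} ∈ τ ✓.
Open sets in the quotient: τ_Q = {{}, {[L=N], [M=O]}} (2 elements).


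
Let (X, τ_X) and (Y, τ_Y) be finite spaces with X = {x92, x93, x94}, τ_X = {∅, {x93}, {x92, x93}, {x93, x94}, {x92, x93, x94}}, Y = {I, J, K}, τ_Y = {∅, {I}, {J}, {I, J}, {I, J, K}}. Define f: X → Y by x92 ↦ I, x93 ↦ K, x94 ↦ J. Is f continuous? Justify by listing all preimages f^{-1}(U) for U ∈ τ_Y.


f is NOT continuous.

Compute f^{-1}(U) for each U ∈ τ_Y:
  U = ∅: f^{-1}(U) = ∅ ∈ τ_X ✓.
  U = {I}: f^{-1}(U) = {x92} ∉ τ_X ✗.
  U = {J}: f^{-1}(U) = {x94} ∉ τ_X ✗.
  U = {I, J}: f^{-1}(U) = {x92, x94} ∉ τ_X ✗.
  U = {I, J, K}: f^{-1}(U) = {x92, x93, x94} ∈ τ_X ✓.
Found U = {I} with f^{-1}(U) = {x92} not in τ_X. Therefore f is NOT continuous.


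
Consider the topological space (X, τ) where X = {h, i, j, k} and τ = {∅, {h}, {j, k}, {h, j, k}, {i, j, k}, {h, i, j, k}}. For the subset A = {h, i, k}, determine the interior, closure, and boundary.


int(A) = {h}, cl(A) = {h, i, j, k}, ∂A = {i, j, k}.

Closed sets in (X, τ) are complements of opens:
  closed(X, τ) = {∅, {h}, {i}, {h, i}, {i, j, k}, {h, i, j, k}}.
int(A) = ⋃ {U ∈ τ : U ⊆ A}. Opens contained in A: ∅, {h}.
Taking the union of these: int(A) = {h}.
cl(A) = ⋂ {C closed : A ⊆ C}. Closed sets containing A: {h, i, j, k}.
Intersecting these: cl(A) = {h, i, j, k}.
∂A = cl(A) ∖ int(A) = {h, i, j, k} ∖ {h} = {i, j, k}.


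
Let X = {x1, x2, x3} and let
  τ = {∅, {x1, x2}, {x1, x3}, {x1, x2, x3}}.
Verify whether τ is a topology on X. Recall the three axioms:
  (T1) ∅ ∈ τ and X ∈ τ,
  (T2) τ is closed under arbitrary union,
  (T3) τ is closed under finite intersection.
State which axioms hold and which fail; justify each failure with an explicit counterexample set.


τ is NOT a topology on X.

Axiom (T1): ∅ ∈ τ? Yes; X ∈ τ? Yes.
Axiom (T2/T3): check pairwise unions and intersections of members of τ.
Counterexample for (T3): {x1, x2} ∩ {x1, x3} = {x1} ∉ τ. Therefore τ is NOT a topology.


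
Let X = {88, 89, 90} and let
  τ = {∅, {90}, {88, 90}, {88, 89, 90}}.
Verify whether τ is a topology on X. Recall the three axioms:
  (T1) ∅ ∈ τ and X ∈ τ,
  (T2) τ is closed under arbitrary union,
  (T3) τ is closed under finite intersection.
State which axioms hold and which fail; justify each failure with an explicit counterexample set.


τ IS a topology on X.

Axiom (T1): ∅ ∈ τ? Yes; X ∈ τ? Yes.
Axiom (T2/T3): check pairwise unions and intersections of members of τ.
All pairwise intersections and unions checked — each lies in τ. Therefore τ satisfies (T1), (T2), (T3): it IS a topology on X.


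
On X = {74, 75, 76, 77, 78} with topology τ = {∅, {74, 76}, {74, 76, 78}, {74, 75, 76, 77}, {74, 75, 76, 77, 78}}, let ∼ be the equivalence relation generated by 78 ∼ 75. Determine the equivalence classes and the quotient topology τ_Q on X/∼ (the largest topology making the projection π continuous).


X/∼ = {[74], [75=78], [76], [77]}; |τ_Q| = 3.

Equivalence classes: [74], [75=78], [76], [77].
Quotient map π: X → X/∼ sends 74 ↦ [74], 75 ↦ [75=78], 76 ↦ [76], 77 ↦ [77], 78 ↦ [75=78].
For each subset V ⊆ X/∼, compute π^{-1}(V) ⊆ X and check whether π^{-1}(V) ∈ τ. V is open in τ_Q iff π^{-1}(V) ∈ τ.
  V = {}: π^{-1}(V) = ∅ ∈ τ ✓.
  V = {[74]}: π^{-1}(V) = {74} ∉ τ ✗.
  V = {[75=78]}: π^{-1}(V) = {75, 78} ∉ τ ✗.
  V = {[74], [75=78]}: π^{-1}(V) = {74, 75, 78} ∉ τ ✗.
  V = {[76]}: π^{-1}(V) = {76} ∉ τ ✗.
  V = {[74], [76]}: π^{-1}(V) = {74, 76} ∈ τ ✓.
  V = {[75=78], [76]}: π^{-1}(V) = {75, 76, 78} ∉ τ ✗.
  V = {[74], [75=78], [76]}: π^{-1}(V) = {74, 75, 76, 78} ∉ τ ✗.
  V = {[77]}: π^{-1}(V) = {77} ∉ τ ✗.
  V = {[74], [77]}: π^{-1}(V) = {74, 77} ∉ τ ✗.
  V = {[75=78], [77]}: π^{-1}(V) = {75, 77, 78} ∉ τ ✗.
  V = {[74], [75=78], [77]}: π^{-1}(V) = {74, 75, 77, 78} ∉ τ ✗.
  V = {[76], [77]}: π^{-1}(V) = {76, 77} ∉ τ ✗.
  V = {[74], [76], [77]}: π^{-1}(V) = {74, 76, 77} ∉ τ ✗.
  V = {[75=78], [76], [77]}: π^{-1}(V) = {75, 76, 77, 78} ∉ τ ✗.
  V = {[74], [75=78], [76], [77]}: π^{-1}(V) = {74, 75, 76, 77, 78} ∈ τ ✓.
Open sets in the quotient: τ_Q = {{}, {[74], [76]}, {[74], [75=78], [76], [77]}} (3 elements).


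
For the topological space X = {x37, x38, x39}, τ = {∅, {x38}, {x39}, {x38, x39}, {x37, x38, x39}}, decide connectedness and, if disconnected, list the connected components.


(X, τ) is connected.

Find clopen sets (U ∈ τ with X ∖ U ∈ τ):
  U = ∅, X ∖ U = {x37, x38, x39} — both open, so U is clopen.
  U = {x37, x38, x39}, X ∖ U = ∅ — both open, so U is clopen.
Only trivial clopens (∅ and X) exist, so (X, τ) is connected.
Compute connected components by grouping points that agree on all clopens:
  component: {x37, x38, x39}


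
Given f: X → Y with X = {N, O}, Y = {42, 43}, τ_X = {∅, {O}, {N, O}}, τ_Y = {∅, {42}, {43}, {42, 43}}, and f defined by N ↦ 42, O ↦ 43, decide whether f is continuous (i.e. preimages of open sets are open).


f is NOT continuous.

Compute f^{-1}(U) for each U ∈ τ_Y:
  U = ∅: f^{-1}(U) = ∅ ∈ τ_X ✓.
  U = {42}: f^{-1}(U) = {N} ∉ τ_X ✗.
  U = {43}: f^{-1}(U) = {O} ∈ τ_X ✓.
  U = {42, 43}: f^{-1}(U) = {N, O} ∈ τ_X ✓.
Found U = {42} with f^{-1}(U) = {N} not in τ_X. Therefore f is NOT continuous.


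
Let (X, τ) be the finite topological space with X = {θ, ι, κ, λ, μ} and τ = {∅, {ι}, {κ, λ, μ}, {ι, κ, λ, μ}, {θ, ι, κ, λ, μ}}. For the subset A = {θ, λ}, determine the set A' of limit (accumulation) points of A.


A' = {θ, κ, μ}

For each x ∈ X, list the open sets U ∈ τ with x ∈ U, then check whether U ∩ (A ∖ {x}) ≠ ∅ for every such U.
  x = θ: opens ∋ x are {θ, ι, κ, λ, μ}; each meets A ∖ {θ}, so x IS a limit point.
  x = ι: open {ι} ∋ x has {ι} ∩ (A ∖ {ι}) = ∅, so x is NOT a limit point.
  x = κ: opens ∋ x are {κ, λ, μ}, {ι, κ, λ, μ}, {θ, ι, κ, λ, μ}; each meets A ∖ {κ}, so x IS a limit point.
  x = λ: open {κ, λ, μ} ∋ x has {κ, λ, μ} ∩ (A ∖ {λ}) = ∅, so x is NOT a limit point.
  x = μ: opens ∋ x are {κ, λ, μ}, {ι, κ, λ, μ}, {θ, ι, κ, λ, μ}; each meets A ∖ {μ}, so x IS a limit point.
Collecting: A' = {θ, κ, μ}.


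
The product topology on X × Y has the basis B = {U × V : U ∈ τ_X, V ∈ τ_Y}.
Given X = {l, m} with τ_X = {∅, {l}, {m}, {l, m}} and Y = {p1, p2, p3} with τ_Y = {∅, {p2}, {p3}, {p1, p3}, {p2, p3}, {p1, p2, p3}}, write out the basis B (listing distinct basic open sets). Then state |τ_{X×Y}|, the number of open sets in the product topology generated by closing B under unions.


Basis B = {∅ × ∅, {l} × {p2}, {l} × {p3}, {m} × {p2}, {m} × {p3}, {l} × {p1, p3}, {l} × {p2, p3}, {l, m} × {p2}, {l, m} × {p3}, {m} × {p1, p3}, {m} × {p2, p3}, {l} × {p1, p2, p3}, {m} × {p1, p2, p3}, {l, m} × {p1, p3}, {l, m} × {p2, p3}, {l, m} × {p1, p2, p3}}; |τ_{X×Y}| = 36.

Enumerate products U × V with U ∈ τ_X, V ∈ τ_Y (deduplicated):
  ∅ × ∅ = {} (∅)
  {l} × {p2} = {(l,p2)}
  {l} × {p3} = {(l,p3)}
  {m} × {p2} = {(m,p2)}
  {m} × {p3} = {(m,p3)}
  {l} × {p1, p3} = {(l,p1), (l,p3)}
  {l} × {p2, p3} = {(l,p2), (l,p3)}
  {l, m} × {p2} = {(l,p2), (m,p2)}
  {l, m} × {p3} = {(l,p3), (m,p3)}
  {m} × {p1, p3} = {(m,p1), (m,p3)}
  {m} × {p2, p3} = {(m,p2), (m,p3)}
  {l} × {p1, p2, p3} = {(l,p1), (l,p2), (l,p3)}
  {m} × {p1, p2, p3} = {(m,p1), (m,p2), (m,p3)}
  {l, m} × {p1, p3} = {(l,p1), (l,p3), (m,p1), (m,p3)}
  {l, m} × {p2, p3} = {(l,p2), (l,p3), (m,p2), (m,p3)}
  {l, m} × {p1, p2, p3} = {(l,p1), (l,p2), (l,p3), (m,p1), (m,p2), (m,p3)}
These 16 distinct sets form the basis B.
Close under arbitrary unions to get τ_{X×Y}; counting gives |τ_{X×Y}| = 36.


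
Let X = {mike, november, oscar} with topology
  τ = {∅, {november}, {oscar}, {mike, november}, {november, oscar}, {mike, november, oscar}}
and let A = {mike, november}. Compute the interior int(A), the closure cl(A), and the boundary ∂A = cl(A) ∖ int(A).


int(A) = {mike, november}, cl(A) = {mike, november}, ∂A = ∅.

Closed sets in (X, τ) are complements of opens:
  closed(X, τ) = {∅, {mike}, {oscar}, {mike, november}, {mike, oscar}, {mike, november, oscar}}.
int(A) = ⋃ {U ∈ τ : U ⊆ A}. Opens contained in A: ∅, {november}, {mike, november}.
Taking the union of these: int(A) = {mike, november}.
cl(A) = ⋂ {C closed : A ⊆ C}. Closed sets containing A: {mike, november}, {mike, november, oscar}.
Intersecting these: cl(A) = {mike, november}.
∂A = cl(A) ∖ int(A) = {mike, november} ∖ {mike, november} = ∅.


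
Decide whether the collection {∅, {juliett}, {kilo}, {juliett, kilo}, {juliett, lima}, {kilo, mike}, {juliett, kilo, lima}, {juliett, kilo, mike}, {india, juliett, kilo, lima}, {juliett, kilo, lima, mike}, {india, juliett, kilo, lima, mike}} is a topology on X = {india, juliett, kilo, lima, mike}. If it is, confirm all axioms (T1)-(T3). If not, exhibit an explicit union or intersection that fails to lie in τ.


τ IS a topology on X.

Axiom (T1): ∅ ∈ τ? Yes; X ∈ τ? Yes.
Axiom (T2/T3): check pairwise unions and intersections of members of τ.
All pairwise intersections and unions checked — each lies in τ. Therefore τ satisfies (T1), (T2), (T3): it IS a topology on X.


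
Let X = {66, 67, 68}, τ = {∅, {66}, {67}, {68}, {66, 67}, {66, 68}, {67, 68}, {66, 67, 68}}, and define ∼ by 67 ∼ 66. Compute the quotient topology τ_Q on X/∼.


X/∼ = {[66=67], [68]}; |τ_Q| = 4.

Equivalence classes: [66=67], [68].
Quotient map π: X → X/∼ sends 66 ↦ [66=67], 67 ↦ [66=67], 68 ↦ [68].
For each subset V ⊆ X/∼, compute π^{-1}(V) ⊆ X and check whether π^{-1}(V) ∈ τ. V is open in τ_Q iff π^{-1}(V) ∈ τ.
  V = {}: π^{-1}(V) = ∅ ∈ τ ✓.
  V = {[66=67]}: π^{-1}(V) = {66, 67} ∈ τ ✓.
  V = {[68]}: π^{-1}(V) = {68} ∈ τ ✓.
  V = {[66=67], [68]}: π^{-1}(V) = {66, 67, 68} ∈ τ ✓.
Open sets in the quotient: τ_Q = {{}, {[66=67]}, {[68]}, {[66=67], [68]}} (4 elements).


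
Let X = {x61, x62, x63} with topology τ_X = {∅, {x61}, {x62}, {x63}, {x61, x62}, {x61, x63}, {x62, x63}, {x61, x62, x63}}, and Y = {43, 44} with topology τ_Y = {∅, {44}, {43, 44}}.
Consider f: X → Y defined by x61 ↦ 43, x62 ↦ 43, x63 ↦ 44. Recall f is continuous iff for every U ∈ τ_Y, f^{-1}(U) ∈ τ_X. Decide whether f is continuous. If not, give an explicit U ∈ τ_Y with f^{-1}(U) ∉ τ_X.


f IS continuous.

Compute f^{-1}(U) for each U ∈ τ_Y:
  U = ∅: f^{-1}(U) = ∅ ∈ τ_X ✓.
  U = {44}: f^{-1}(U) = {x63} ∈ τ_X ✓.
  U = {43, 44}: f^{-1}(U) = {x61, x62, x63} ∈ τ_X ✓.
Every preimage lies in τ_X, so f IS continuous.


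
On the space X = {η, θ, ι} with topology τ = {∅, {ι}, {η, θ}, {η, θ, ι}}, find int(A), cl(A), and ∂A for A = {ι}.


int(A) = {ι}, cl(A) = {ι}, ∂A = ∅.

Closed sets in (X, τ) are complements of opens:
  closed(X, τ) = {∅, {ι}, {η, θ}, {η, θ, ι}}.
int(A) = ⋃ {U ∈ τ : U ⊆ A}. Opens contained in A: ∅, {ι}.
Taking the union of these: int(A) = {ι}.
cl(A) = ⋂ {C closed : A ⊆ C}. Closed sets containing A: {ι}, {η, θ, ι}.
Intersecting these: cl(A) = {ι}.
∂A = cl(A) ∖ int(A) = {ι} ∖ {ι} = ∅.


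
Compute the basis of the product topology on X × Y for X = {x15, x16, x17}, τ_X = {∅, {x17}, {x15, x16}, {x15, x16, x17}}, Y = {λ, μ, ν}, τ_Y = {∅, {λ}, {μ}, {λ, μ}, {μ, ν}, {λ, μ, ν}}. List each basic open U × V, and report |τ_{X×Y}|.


Basis B = {∅ × ∅, {x17} × {λ}, {x17} × {μ}, {x15, x16} × {λ}, {x15, x16} × {μ}, {x17} × {λ, μ}, {x17} × {μ, ν}, {x15, x16, x17} × {λ}, {x15, x16, x17} × {μ}, {x17} × {λ, μ, ν}, {x15, x16} × {λ, μ}, {x15, x16} × {μ, ν}, {x15, x16} × {λ, μ, ν}, {x15, x16, x17} × {λ, μ}, {x15, x16, x17} × {μ, ν}, {x15, x16, x17} × {λ, μ, ν}}; |τ_{X×Y}| = 36.

Enumerate products U × V with U ∈ τ_X, V ∈ τ_Y (deduplicated):
  ∅ × ∅ = {} (∅)
  {x17} × {λ} = {(x17,λ)}
  {x17} × {μ} = {(x17,μ)}
  {x15, x16} × {λ} = {(x15,λ), (x16,λ)}
  {x15, x16} × {μ} = {(x15,μ), (x16,μ)}
  {x17} × {λ, μ} = {(x17,λ), (x17,μ)}
  {x17} × {μ, ν} = {(x17,μ), (x17,ν)}
  {x15, x16, x17} × {λ} = {(x15,λ), (x16,λ), (x17,λ)}
  {x15, x16, x17} × {μ} = {(x15,μ), (x16,μ), (x17,μ)}
  {x17} × {λ, μ, ν} = {(x17,λ), (x17,μ), (x17,ν)}
  {x15, x16} × {λ, μ} = {(x15,λ), (x15,μ), (x16,λ), (x16,μ)}
  {x15, x16} × {μ, ν} = {(x15,μ), (x15,ν), (x16,μ), (x16,ν)}
  {x15, x16} × {λ, μ, ν} = {(x15,λ), (x15,μ), (x15,ν), (x16,λ), (x16,μ), (x16,ν)}
  {x15, x16, x17} × {λ, μ} = {(x15,λ), (x15,μ), (x16,λ), (x16,μ), (x17,λ), (x17,μ)}
  {x15, x16, x17} × {μ, ν} = {(x15,μ), (x15,ν), (x16,μ), (x16,ν), (x17,μ), (x17,ν)}
  {x15, x16, x17} × {λ, μ, ν} = {(x15,λ), (x15,μ), (x15,ν), (x16,λ), (x16,μ), (x16,ν), (x17,λ), (x17,μ), (x17,ν)}
These 16 distinct sets form the basis B.
Close under arbitrary unions to get τ_{X×Y}; counting gives |τ_{X×Y}| = 36.


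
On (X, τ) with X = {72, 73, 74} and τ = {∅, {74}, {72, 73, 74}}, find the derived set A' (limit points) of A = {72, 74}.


A' = {72, 73}

For each x ∈ X, list the open sets U ∈ τ with x ∈ U, then check whether U ∩ (A ∖ {x}) ≠ ∅ for every such U.
  x = 72: opens ∋ x are {72, 73, 74}; each meets A ∖ {72}, so x IS a limit point.
  x = 73: opens ∋ x are {72, 73, 74}; each meets A ∖ {73}, so x IS a limit point.
  x = 74: open {74} ∋ x has {74} ∩ (A ∖ {74}) = ∅, so x is NOT a limit point.
Collecting: A' = {72, 73}.


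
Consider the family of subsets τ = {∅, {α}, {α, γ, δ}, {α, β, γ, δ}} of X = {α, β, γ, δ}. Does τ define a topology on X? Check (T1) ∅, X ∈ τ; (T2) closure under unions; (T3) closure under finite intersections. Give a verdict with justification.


τ IS a topology on X.

Axiom (T1): ∅ ∈ τ? Yes; X ∈ τ? Yes.
Axiom (T2/T3): check pairwise unions and intersections of members of τ.
All pairwise intersections and unions checked — each lies in τ. Therefore τ satisfies (T1), (T2), (T3): it IS a topology on X.


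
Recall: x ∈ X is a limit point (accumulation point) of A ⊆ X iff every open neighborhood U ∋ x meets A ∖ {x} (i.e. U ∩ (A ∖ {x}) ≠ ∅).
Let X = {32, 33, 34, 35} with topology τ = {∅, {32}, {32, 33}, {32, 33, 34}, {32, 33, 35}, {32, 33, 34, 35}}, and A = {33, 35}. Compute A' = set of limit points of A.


A' = {34, 35}

For each x ∈ X, list the open sets U ∈ τ with x ∈ U, then check whether U ∩ (A ∖ {x}) ≠ ∅ for every such U.
  x = 32: open {32} ∋ x has {32} ∩ (A ∖ {32}) = ∅, so x is NOT a limit point.
  x = 33: open {32, 33} ∋ x has {32, 33} ∩ (A ∖ {33}) = ∅, so x is NOT a limit point.
  x = 34: opens ∋ x are {32, 33, 34}, {32, 33, 34, 35}; each meets A ∖ {34}, so x IS a limit point.
  x = 35: opens ∋ x are {32, 33, 35}, {32, 33, 34, 35}; each meets A ∖ {35}, so x IS a limit point.
Collecting: A' = {34, 35}.


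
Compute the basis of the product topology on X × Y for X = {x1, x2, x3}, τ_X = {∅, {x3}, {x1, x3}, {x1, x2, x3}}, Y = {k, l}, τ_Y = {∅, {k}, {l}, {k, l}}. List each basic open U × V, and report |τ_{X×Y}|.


Basis B = {∅ × ∅, {x3} × {k}, {x3} × {l}, {x1, x3} × {k}, {x1, x3} × {l}, {x3} × {k, l}, {x1, x2, x3} × {k}, {x1, x2, x3} × {l}, {x1, x3} × {k, l}, {x1, x2, x3} × {k, l}}; |τ_{X×Y}| = 16.

Enumerate products U × V with U ∈ τ_X, V ∈ τ_Y (deduplicated):
  ∅ × ∅ = {} (∅)
  {x3} × {k} = {(x3,k)}
  {x3} × {l} = {(x3,l)}
  {x1, x3} × {k} = {(x1,k), (x3,k)}
  {x1, x3} × {l} = {(x1,l), (x3,l)}
  {x3} × {k, l} = {(x3,k), (x3,l)}
  {x1, x2, x3} × {k} = {(x1,k), (x2,k), (x3,k)}
  {x1, x2, x3} × {l} = {(x1,l), (x2,l), (x3,l)}
  {x1, x3} × {k, l} = {(x1,k), (x1,l), (x3,k), (x3,l)}
  {x1, x2, x3} × {k, l} = {(x1,k), (x1,l), (x2,k), (x2,l), (x3,k), (x3,l)}
These 10 distinct sets form the basis B.
Close under arbitrary unions to get τ_{X×Y}; counting gives |τ_{X×Y}| = 16.


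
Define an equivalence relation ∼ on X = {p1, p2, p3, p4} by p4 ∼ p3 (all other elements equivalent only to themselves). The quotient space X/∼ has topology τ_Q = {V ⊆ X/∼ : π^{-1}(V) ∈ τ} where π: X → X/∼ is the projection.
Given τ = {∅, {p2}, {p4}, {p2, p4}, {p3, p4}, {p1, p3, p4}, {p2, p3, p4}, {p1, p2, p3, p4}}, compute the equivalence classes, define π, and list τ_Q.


X/∼ = {[p1], [p2], [p3=p4]}; |τ_Q| = 6.

Equivalence classes: [p1], [p2], [p3=p4].
Quotient map π: X → X/∼ sends p1 ↦ [p1], p2 ↦ [p2], p3 ↦ [p3=p4], p4 ↦ [p3=p4].
For each subset V ⊆ X/∼, compute π^{-1}(V) ⊆ X and check whether π^{-1}(V) ∈ τ. V is open in τ_Q iff π^{-1}(V) ∈ τ.
  V = {}: π^{-1}(V) = ∅ ∈ τ ✓.
  V = {[p1]}: π^{-1}(V) = {p1} ∉ τ ✗.
  V = {[p2]}: π^{-1}(V) = {p2} ∈ τ ✓.
  V = {[p1], [p2]}: π^{-1}(V) = {p1, p2} ∉ τ ✗.
  V = {[p3=p4]}: π^{-1}(V) = {p3, p4} ∈ τ ✓.
  V = {[p1], [p3=p4]}: π^{-1}(V) = {p1, p3, p4} ∈ τ ✓.
  V = {[p2], [p3=p4]}: π^{-1}(V) = {p2, p3, p4} ∈ τ ✓.
  V = {[p1], [p2], [p3=p4]}: π^{-1}(V) = {p1, p2, p3, p4} ∈ τ ✓.
Open sets in the quotient: τ_Q = {{}, {[p2]}, {[p3=p4]}, {[p1], [p3=p4]}, {[p2], [p3=p4]}, {[p1], [p2], [p3=p4]}} (6 elements).


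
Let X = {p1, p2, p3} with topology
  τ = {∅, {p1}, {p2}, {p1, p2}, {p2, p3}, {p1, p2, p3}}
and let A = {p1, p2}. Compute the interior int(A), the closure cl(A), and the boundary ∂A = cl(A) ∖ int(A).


int(A) = {p1, p2}, cl(A) = {p1, p2, p3}, ∂A = {p3}.

Closed sets in (X, τ) are complements of opens:
  closed(X, τ) = {∅, {p1}, {p3}, {p1, p3}, {p2, p3}, {p1, p2, p3}}.
int(A) = ⋃ {U ∈ τ : U ⊆ A}. Opens contained in A: ∅, {p1}, {p2}, {p1, p2}.
Taking the union of these: int(A) = {p1, p2}.
cl(A) = ⋂ {C closed : A ⊆ C}. Closed sets containing A: {p1, p2, p3}.
Intersecting these: cl(A) = {p1, p2, p3}.
∂A = cl(A) ∖ int(A) = {p1, p2, p3} ∖ {p1, p2} = {p3}.


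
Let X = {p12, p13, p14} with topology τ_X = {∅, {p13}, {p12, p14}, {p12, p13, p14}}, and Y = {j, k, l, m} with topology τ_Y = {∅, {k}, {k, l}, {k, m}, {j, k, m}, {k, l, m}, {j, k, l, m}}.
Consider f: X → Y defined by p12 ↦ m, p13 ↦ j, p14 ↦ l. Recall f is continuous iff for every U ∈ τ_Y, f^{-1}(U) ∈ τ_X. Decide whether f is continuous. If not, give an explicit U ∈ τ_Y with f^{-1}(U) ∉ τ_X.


f is NOT continuous.

Compute f^{-1}(U) for each U ∈ τ_Y:
  U = ∅: f^{-1}(U) = ∅ ∈ τ_X ✓.
  U = {k}: f^{-1}(U) = ∅ ∈ τ_X ✓.
  U = {k, l}: f^{-1}(U) = {p14} ∉ τ_X ✗.
  U = {k, m}: f^{-1}(U) = {p12} ∉ τ_X ✗.
  U = {j, k, m}: f^{-1}(U) = {p12, p13} ∉ τ_X ✗.
  U = {k, l, m}: f^{-1}(U) = {p12, p14} ∈ τ_X ✓.
  U = {j, k, l, m}: f^{-1}(U) = {p12, p13, p14} ∈ τ_X ✓.
Found U = {k, l} with f^{-1}(U) = {p14} not in τ_X. Therefore f is NOT continuous.


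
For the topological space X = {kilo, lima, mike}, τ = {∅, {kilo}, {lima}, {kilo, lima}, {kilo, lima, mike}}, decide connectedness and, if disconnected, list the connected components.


(X, τ) is connected.

Find clopen sets (U ∈ τ with X ∖ U ∈ τ):
  U = ∅, X ∖ U = {kilo, lima, mike} — both open, so U is clopen.
  U = {kilo, lima, mike}, X ∖ U = ∅ — both open, so U is clopen.
Only trivial clopens (∅ and X) exist, so (X, τ) is connected.
Compute connected components by grouping points that agree on all clopens:
  component: {kilo, lima, mike}


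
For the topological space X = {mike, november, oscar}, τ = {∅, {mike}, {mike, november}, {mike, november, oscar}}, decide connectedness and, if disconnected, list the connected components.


(X, τ) is connected.

Find clopen sets (U ∈ τ with X ∖ U ∈ τ):
  U = ∅, X ∖ U = {mike, november, oscar} — both open, so U is clopen.
  U = {mike, november, oscar}, X ∖ U = ∅ — both open, so U is clopen.
Only trivial clopens (∅ and X) exist, so (X, τ) is connected.
Compute connected components by grouping points that agree on all clopens:
  component: {mike, november, oscar}


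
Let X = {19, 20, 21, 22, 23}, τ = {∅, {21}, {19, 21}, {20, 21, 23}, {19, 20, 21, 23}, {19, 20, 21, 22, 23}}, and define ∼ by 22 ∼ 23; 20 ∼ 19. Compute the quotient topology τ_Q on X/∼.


X/∼ = {[19=20], [21], [22=23]}; |τ_Q| = 3.

Equivalence classes: [19=20], [21], [22=23].
Quotient map π: X → X/∼ sends 19 ↦ [19=20], 20 ↦ [19=20], 21 ↦ [21], 22 ↦ [22=23], 23 ↦ [22=23].
For each subset V ⊆ X/∼, compute π^{-1}(V) ⊆ X and check whether π^{-1}(V) ∈ τ. V is open in τ_Q iff π^{-1}(V) ∈ τ.
  V = {}: π^{-1}(V) = ∅ ∈ τ ✓.
  V = {[19=20]}: π^{-1}(V) = {19, 20} ∉ τ ✗.
  V = {[21]}: π^{-1}(V) = {21} ∈ τ ✓.
  V = {[19=20], [21]}: π^{-1}(V) = {19, 20, 21} ∉ τ ✗.
  V = {[22=23]}: π^{-1}(V) = {22, 23} ∉ τ ✗.
  V = {[19=20], [22=23]}: π^{-1}(V) = {19, 20, 22, 23} ∉ τ ✗.
  V = {[21], [22=23]}: π^{-1}(V) = {21, 22, 23} ∉ τ ✗.
  V = {[19=20], [21], [22=23]}: π^{-1}(V) = {19, 20, 21, 22, 23} ∈ τ ✓.
Open sets in the quotient: τ_Q = {{}, {[21]}, {[19=20], [21], [22=23]}} (3 elements).


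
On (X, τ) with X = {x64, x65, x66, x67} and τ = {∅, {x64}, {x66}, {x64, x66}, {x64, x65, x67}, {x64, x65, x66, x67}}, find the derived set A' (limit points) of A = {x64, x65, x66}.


A' = {x65, x67}

For each x ∈ X, list the open sets U ∈ τ with x ∈ U, then check whether U ∩ (A ∖ {x}) ≠ ∅ for every such U.
  x = x64: open {x64} ∋ x has {x64} ∩ (A ∖ {x64}) = ∅, so x is NOT a limit point.
  x = x65: opens ∋ x are {x64, x65, x67}, {x64, x65, x66, x67}; each meets A ∖ {x65}, so x IS a limit point.
  x = x66: open {x66} ∋ x has {x66} ∩ (A ∖ {x66}) = ∅, so x is NOT a limit point.
  x = x67: opens ∋ x are {x64, x65, x67}, {x64, x65, x66, x67}; each meets A ∖ {x67}, so x IS a limit point.
Collecting: A' = {x65, x67}.


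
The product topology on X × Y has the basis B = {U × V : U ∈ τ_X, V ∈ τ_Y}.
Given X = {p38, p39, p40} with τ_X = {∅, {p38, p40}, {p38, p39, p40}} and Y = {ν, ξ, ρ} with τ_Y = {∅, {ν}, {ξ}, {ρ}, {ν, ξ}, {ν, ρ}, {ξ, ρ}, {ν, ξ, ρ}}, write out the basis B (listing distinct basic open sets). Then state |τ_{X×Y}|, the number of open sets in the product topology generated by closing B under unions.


Basis B = {∅ × ∅, {p38, p40} × {ν}, {p38, p40} × {ξ}, {p38, p40} × {ρ}, {p38, p39, p40} × {ν}, {p38, p39, p40} × {ξ}, {p38, p39, p40} × {ρ}, {p38, p40} × {ν, ξ}, {p38, p40} × {ν, ρ}, {p38, p40} × {ξ, ρ}, {p38, p40} × {ν, ξ, ρ}, {p38, p39, p40} × {ν, ξ}, {p38, p39, p40} × {ν, ρ}, {p38, p39, p40} × {ξ, ρ}, {p38, p39, p40} × {ν, ξ, ρ}}; |τ_{X×Y}| = 27.

Enumerate products U × V with U ∈ τ_X, V ∈ τ_Y (deduplicated):
  ∅ × ∅ = {} (∅)
  {p38, p40} × {ν} = {(p38,ν), (p40,ν)}
  {p38, p40} × {ξ} = {(p38,ξ), (p40,ξ)}
  {p38, p40} × {ρ} = {(p38,ρ), (p40,ρ)}
  {p38, p39, p40} × {ν} = {(p38,ν), (p39,ν), (p40,ν)}
  {p38, p39, p40} × {ξ} = {(p38,ξ), (p39,ξ), (p40,ξ)}
  {p38, p39, p40} × {ρ} = {(p38,ρ), (p39,ρ), (p40,ρ)}
  {p38, p40} × {ν, ξ} = {(p38,ν), (p38,ξ), (p40,ν), (p40,ξ)}
  {p38, p40} × {ν, ρ} = {(p38,ν), (p38,ρ), (p40,ν), (p40,ρ)}
  {p38, p40} × {ξ, ρ} = {(p38,ξ), (p38,ρ), (p40,ξ), (p40,ρ)}
  {p38, p40} × {ν, ξ, ρ} = {(p38,ν), (p38,ξ), (p38,ρ), (p40,ν), (p40,ξ), (p40,ρ)}
  {p38, p39, p40} × {ν, ξ} = {(p38,ν), (p38,ξ), (p39,ν), (p39,ξ), (p40,ν), (p40,ξ)}
  {p38, p39, p40} × {ν, ρ} = {(p38,ν), (p38,ρ), (p39,ν), (p39,ρ), (p40,ν), (p40,ρ)}
  {p38, p39, p40} × {ξ, ρ} = {(p38,ξ), (p38,ρ), (p39,ξ), (p39,ρ), (p40,ξ), (p40,ρ)}
  {p38, p39, p40} × {ν, ξ, ρ} = {(p38,ν), (p38,ξ), (p38,ρ), (p39,ν), (p39,ξ), (p39,ρ), (p40,ν), (p40,ξ), (p40,ρ)}
These 15 distinct sets form the basis B.
Close under arbitrary unions to get τ_{X×Y}; counting gives |τ_{X×Y}| = 27.
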